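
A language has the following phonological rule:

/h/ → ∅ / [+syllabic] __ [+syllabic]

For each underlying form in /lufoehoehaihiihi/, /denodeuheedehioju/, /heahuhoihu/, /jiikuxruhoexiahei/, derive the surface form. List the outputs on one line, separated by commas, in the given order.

/lufoehoehaihiihi/: /h/ occurs between vowels /e/ and /o/, so it deletes. /h/ occurs between vowels /e/ and /a/, so it deletes. /h/ occurs between vowels /i/ and /i/, so it deletes. /h/ occurs between vowels /i/ and /i/, so it deletes. → [lufoeoeaiiii].
/denodeuheedehioju/: /h/ occurs between vowels /u/ and /e/, so it deletes. /h/ occurs between vowels /e/ and /i/, so it deletes. → [denodeueedeioju].
/heahuhoihu/: /h/ occurs between vowels /a/ and /u/, so it deletes. /h/ occurs between vowels /u/ and /o/, so it deletes. /h/ occurs between vowels /i/ and /u/, so it deletes. → [heauoiu].
/jiikuxruhoexiahei/: /h/ occurs between vowels /u/ and /o/, so it deletes. /h/ occurs between vowels /a/ and /e/, so it deletes. → [jiikuxruoexiaei].

lufoeoeaiiii, denodeueedeioju, heauoiu, jiikuxruoexiaei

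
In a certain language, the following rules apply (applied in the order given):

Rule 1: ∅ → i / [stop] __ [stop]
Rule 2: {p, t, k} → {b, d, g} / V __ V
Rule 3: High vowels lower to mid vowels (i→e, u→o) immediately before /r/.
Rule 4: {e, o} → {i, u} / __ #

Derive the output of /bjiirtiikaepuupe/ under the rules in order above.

Rule 1 (stop-cluster i-epenthesis): no segment meets the environment; /bjiirtiikaepuupe/ is unchanged.
Rule 2 (intervocalic voicing): /k/ is a voiceless stop between vowels /i/ and /a/, so it voices to [g]. /p/ is a voiceless stop between vowels /e/ and /u/, so it voices to [b]. /p/ is a voiceless stop between vowels /u/ and /e/, so it voices to [b]. /bjiirtiikaepuupe/ → bjiirtiigaebuube.
Rule 3 (pre-rhotic lowering): /i/ is a high vowel immediately before /r/, so it lowers to [e]. /bjiirtiigaebuube/ → bjiertiigaebuube.
Rule 4 (final vowel raising): /e/ is a mid vowel in word-final position, so it raises to [i]. /bjiertiigaebuube/ → bjiertiigaebuubi.

bjiertiigaebuubi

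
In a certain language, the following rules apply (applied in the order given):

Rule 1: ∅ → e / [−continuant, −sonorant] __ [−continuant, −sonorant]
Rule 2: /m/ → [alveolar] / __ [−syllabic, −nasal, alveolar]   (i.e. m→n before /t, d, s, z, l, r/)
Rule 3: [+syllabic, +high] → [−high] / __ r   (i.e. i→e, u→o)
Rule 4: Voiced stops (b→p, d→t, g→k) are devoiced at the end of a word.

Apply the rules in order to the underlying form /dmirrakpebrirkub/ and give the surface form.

dmerrakepebrerkup

Rule 1 (stop-cluster e-epenthesis): /k/ and /p/ form a stop–stop cluster, so [e] is inserted between them. /dmirrakpebrirkub/ → dmirrakepebrirkub.
Rule 2 (nasal place assimilation): no segment meets the environment; /dmirrakepebrirkub/ is unchanged.
Rule 3 (pre-rhotic lowering): /i/ is a high vowel immediately before /r/, so it lowers to [e]. /i/ is a high vowel immediately before /r/, so it lowers to [e]. /dmirrakepebrirkub/ → dmerrakepebrerkub.
Rule 4 (final devoicing): /b/ is a voiced stop in word-final position, so it devoices to [p]. /dmerrakepebrerkub/ → dmerrakepebrerkup.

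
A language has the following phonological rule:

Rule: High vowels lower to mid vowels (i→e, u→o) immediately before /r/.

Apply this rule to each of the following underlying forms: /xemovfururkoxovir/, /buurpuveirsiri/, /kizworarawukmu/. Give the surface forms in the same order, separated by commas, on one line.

/xemovfururkoxovir/: /u/ is a high vowel immediately before /r/, so it lowers to [o]. /u/ is a high vowel immediately before /r/, so it lowers to [o]. /i/ is a high vowel immediately before /r/, so it lowers to [e]. → [xemovfororkoxover].
/buurpuveirsiri/: /u/ is a high vowel immediately before /r/, so it lowers to [o]. /i/ is a high vowel immediately before /r/, so it lowers to [e]. /i/ is a high vowel immediately before /r/, so it lowers to [e]. → [buorpuveerseri].
/kizworarawukmu/: the rule's environment is not met; surfaces unchanged as [kizworarawukmu].

xemovfororkoxover, buorpuveerseri, kizworarawukmu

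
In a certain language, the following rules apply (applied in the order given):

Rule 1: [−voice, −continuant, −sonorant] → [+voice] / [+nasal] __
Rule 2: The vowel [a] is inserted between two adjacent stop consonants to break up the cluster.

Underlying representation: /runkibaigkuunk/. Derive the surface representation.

rungibaigakuung

Rule 1 (post-nasal voicing): /k/ is a voiceless stop immediately after the nasal /n/, so it voices to [g]. /k/ is a voiceless stop immediately after the nasal /n/, so it voices to [g]. /runkibaigkuunk/ → rungibaigkuung.
Rule 2 (stop-cluster a-epenthesis): /g/ and /k/ form a stop–stop cluster, so [a] is inserted between them. /rungibaigkuung/ → rungibaigakuung.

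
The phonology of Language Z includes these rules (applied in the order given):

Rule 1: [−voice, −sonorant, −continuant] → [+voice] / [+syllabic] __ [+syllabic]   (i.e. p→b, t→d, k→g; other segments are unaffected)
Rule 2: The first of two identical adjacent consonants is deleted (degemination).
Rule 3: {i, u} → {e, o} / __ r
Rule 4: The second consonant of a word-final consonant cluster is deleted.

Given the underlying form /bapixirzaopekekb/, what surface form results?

babixerzaobegek

Rule 1 (intervocalic voicing): /p/ is a voiceless stop between vowels /a/ and /i/, so it voices to [b]. /p/ is a voiceless stop between vowels /o/ and /e/, so it voices to [b]. /k/ is a voiceless stop between vowels /e/ and /e/, so it voices to [g]. /bapixirzaopekekb/ → babixirzaobegekb.
Rule 2 (degemination): no segment meets the environment; /babixirzaobegekb/ is unchanged.
Rule 3 (pre-rhotic lowering): /i/ is a high vowel immediately before /r/, so it lowers to [e]. /babixirzaobegekb/ → babixerzaobegekb.
Rule 4 (final cluster simplification): /b/ is the second consonant of a word-final cluster /kb/, so it deletes. /babixerzaobegekb/ → babixerzaobegek.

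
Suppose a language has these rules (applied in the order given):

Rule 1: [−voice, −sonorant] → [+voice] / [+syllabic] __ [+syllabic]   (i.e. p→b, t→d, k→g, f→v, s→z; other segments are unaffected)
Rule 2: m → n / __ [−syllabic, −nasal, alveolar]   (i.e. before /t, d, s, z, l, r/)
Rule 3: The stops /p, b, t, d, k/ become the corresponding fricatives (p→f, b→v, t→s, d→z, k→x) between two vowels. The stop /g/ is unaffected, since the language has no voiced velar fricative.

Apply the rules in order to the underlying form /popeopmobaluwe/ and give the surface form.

Rule 1 (intervocalic voicing): /p/ is a voiceless obstruent between vowels /o/ and /e/, so it voices to [b]. /popeopmobaluwe/ → pobeopmobaluwe.
Rule 2 (nasal place assimilation): no segment meets the environment; /pobeopmobaluwe/ is unchanged.
Rule 3 (intervocalic spirantization): /b/ is a stop between vowels /o/ and /e/, so it spirantizes to the fricative [v]. /b/ is a stop between vowels /o/ and /a/, so it spirantizes to the fricative [v]. /pobeopmobaluwe/ → poveopmovaluwe.

poveopmovaluwe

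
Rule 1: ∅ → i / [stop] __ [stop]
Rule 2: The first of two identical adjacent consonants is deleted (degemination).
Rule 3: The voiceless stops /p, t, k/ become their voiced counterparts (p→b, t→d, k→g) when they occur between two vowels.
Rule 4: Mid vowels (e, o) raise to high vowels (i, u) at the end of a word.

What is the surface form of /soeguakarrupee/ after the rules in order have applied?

soeguagarubei

Rule 1 (stop-cluster i-epenthesis): no segment meets the environment; /soeguakarrupee/ is unchanged.
Rule 2 (degemination): /rr/ is a geminate; the first /r/ deletes. /soeguakarrupee/ → soeguakarupee.
Rule 3 (intervocalic voicing): /k/ is a voiceless stop between vowels /a/ and /a/, so it voices to [g]. /p/ is a voiceless stop between vowels /u/ and /e/, so it voices to [b]. /soeguakarupee/ → soeguagarubee.
Rule 4 (final vowel raising): /e/ is a mid vowel in word-final position, so it raises to [i]. /soeguagarubee/ → soeguagarubei.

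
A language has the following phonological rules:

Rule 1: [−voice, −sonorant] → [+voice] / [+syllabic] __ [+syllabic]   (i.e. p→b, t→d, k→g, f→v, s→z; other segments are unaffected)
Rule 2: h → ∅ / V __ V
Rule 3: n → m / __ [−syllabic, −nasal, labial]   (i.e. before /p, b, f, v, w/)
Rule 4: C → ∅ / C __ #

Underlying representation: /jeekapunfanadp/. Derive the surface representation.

jeegabumfanad

Rule 1 (intervocalic voicing): /k/ is a voiceless obstruent between vowels /e/ and /a/, so it voices to [g]. /p/ is a voiceless obstruent between vowels /a/ and /u/, so it voices to [b]. /jeekapunfanadp/ → jeegabunfanadp.
Rule 2 (intervocalic h-deletion): no segment meets the environment; /jeegabunfanadp/ is unchanged.
Rule 3 (nasal place assimilation): /n/ precedes the labial consonant /f/, so it assimilates in place to [m]. /jeegabunfanadp/ → jeegabumfanadp.
Rule 4 (final cluster simplification): /p/ is the second consonant of a word-final cluster /dp/, so it deletes. /jeegabumfanadp/ → jeegabumfanad.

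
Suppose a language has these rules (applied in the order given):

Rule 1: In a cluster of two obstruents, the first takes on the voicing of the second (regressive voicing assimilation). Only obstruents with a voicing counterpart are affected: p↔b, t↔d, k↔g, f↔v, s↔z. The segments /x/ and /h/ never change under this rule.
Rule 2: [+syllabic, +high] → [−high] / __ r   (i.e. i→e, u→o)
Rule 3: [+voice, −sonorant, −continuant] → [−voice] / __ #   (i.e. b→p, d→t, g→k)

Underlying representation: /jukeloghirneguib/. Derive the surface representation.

jukelokherneguip

Rule 1 (regressive voicing assimilation): /g/ precedes the voiceless obstruent /h/, so it devoices to [k] by assimilation. /jukeloghirneguib/ → jukelokhirneguib.
Rule 2 (pre-rhotic lowering): /i/ is a high vowel immediately before /r/, so it lowers to [e]. /jukelokhirneguib/ → jukelokherneguib.
Rule 3 (final devoicing): /b/ is a voiced stop in word-final position, so it devoices to [p]. /jukelokherneguib/ → jukelokherneguip.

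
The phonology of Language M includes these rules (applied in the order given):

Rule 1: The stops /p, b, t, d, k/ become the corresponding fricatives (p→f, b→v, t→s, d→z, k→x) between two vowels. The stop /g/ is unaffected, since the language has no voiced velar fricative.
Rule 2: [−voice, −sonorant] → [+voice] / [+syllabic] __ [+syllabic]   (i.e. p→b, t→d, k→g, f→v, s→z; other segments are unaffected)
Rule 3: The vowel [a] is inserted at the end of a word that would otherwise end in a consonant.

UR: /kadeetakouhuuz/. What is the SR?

kazeezaxouhuuza

Rule 1 (intervocalic spirantization): /d/ is a stop between vowels /a/ and /e/, so it spirantizes to the fricative [z]. /t/ is a stop between vowels /e/ and /a/, so it spirantizes to the fricative [s]. /k/ is a stop between vowels /a/ and /o/, so it spirantizes to the fricative [x]. /kadeetakouhuuz/ → kazeesaxouhuuz.
Rule 2 (intervocalic voicing): /s/ is a voiceless obstruent between vowels /e/ and /a/, so it voices to [z]. /kazeesaxouhuuz/ → kazeezaxouhuuz.
Rule 3 (final a-epenthesis): the form ends in the consonant /z/, so [a] is inserted word-finally. /kazeezaxouhuuz/ → kazeezaxouhuuza.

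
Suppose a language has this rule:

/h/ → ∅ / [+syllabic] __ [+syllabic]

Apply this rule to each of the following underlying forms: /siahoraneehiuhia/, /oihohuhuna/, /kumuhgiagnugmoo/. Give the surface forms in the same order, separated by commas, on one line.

siaoraneeiuia, oiouuna, kumuhgiagnugmoo

/siahoraneehiuhia/: /h/ occurs between vowels /a/ and /o/, so it deletes. /h/ occurs between vowels /e/ and /i/, so it deletes. /h/ occurs between vowels /u/ and /i/, so it deletes. → [siaoraneeiuia].
/oihohuhuna/: /h/ occurs between vowels /i/ and /o/, so it deletes. /h/ occurs between vowels /o/ and /u/, so it deletes. /h/ occurs between vowels /u/ and /u/, so it deletes. → [oiouuna].
/kumuhgiagnugmoo/: the rule's environment is not met; surfaces unchanged as [kumuhgiagnugmoo].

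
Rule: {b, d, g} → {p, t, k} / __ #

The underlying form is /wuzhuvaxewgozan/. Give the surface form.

No segment of /wuzhuvaxewgozan/ meets the structural description of the rule, so the form surfaces unchanged.

wuzhuvaxewgozan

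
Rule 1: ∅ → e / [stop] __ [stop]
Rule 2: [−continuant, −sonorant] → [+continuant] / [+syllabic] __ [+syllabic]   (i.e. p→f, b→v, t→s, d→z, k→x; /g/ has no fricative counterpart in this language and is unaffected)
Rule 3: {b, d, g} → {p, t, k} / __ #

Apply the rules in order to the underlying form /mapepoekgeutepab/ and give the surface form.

Rule 1 (stop-cluster e-epenthesis): /k/ and /g/ form a stop–stop cluster, so [e] is inserted between them. /mapepoekgeutepab/ → mapepoekegeutepab.
Rule 2 (intervocalic spirantization): /p/ is a stop between vowels /a/ and /e/, so it spirantizes to the fricative [f]. /p/ is a stop between vowels /e/ and /o/, so it spirantizes to the fricative [f]. /k/ is a stop between vowels /e/ and /e/, so it spirantizes to the fricative [x]. /t/ is a stop between vowels /u/ and /e/, so it spirantizes to the fricative [s]. /p/ is a stop between vowels /e/ and /a/, so it spirantizes to the fricative [f]. /mapepoekegeutepab/ → mafefoexegeusefab.
Rule 3 (final devoicing): /b/ is a voiced stop in word-final position, so it devoices to [p]. /mafefoexegeusefab/ → mafefoexegeusefap.

mafefoexegeusefap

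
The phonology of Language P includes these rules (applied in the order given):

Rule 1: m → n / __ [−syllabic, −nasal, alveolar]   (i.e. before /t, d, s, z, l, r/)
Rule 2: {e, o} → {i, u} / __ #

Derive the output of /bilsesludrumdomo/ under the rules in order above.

bilsesludrundomu

Rule 1 (nasal place assimilation): /m/ precedes the alveolar consonant /d/, so it assimilates in place to [n]. /bilsesludrumdomo/ → bilsesludrundomo.
Rule 2 (final vowel raising): /o/ is a mid vowel in word-final position, so it raises to [u]. /bilsesludrundomo/ → bilsesludrundomu.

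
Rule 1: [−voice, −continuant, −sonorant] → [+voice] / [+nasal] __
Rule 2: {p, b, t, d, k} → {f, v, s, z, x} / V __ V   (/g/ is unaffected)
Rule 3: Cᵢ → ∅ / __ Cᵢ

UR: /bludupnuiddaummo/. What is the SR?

bluzupnuidaumo

Rule 1 (post-nasal voicing): no segment meets the environment; /bludupnuiddaummo/ is unchanged.
Rule 2 (intervocalic spirantization): /d/ is a stop between vowels /u/ and /u/, so it spirantizes to the fricative [z]. /bludupnuiddaummo/ → bluzupnuiddaummo.
Rule 3 (degemination): /dd/ is a geminate; the first /d/ deletes. /mm/ is a geminate; the first /m/ deletes. /bluzupnuiddaummo/ → bluzupnuidaumo.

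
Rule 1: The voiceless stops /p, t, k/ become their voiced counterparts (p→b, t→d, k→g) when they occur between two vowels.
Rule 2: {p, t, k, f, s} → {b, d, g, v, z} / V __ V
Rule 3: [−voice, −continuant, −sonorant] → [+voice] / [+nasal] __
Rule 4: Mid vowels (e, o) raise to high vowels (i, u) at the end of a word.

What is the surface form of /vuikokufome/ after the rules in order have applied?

vuigoguvomi

Rule 1 (intervocalic voicing): /k/ is a voiceless stop between vowels /i/ and /o/, so it voices to [g]. /k/ is a voiceless stop between vowels /o/ and /u/, so it voices to [g]. /vuikokufome/ → vuigogufome.
Rule 2 (intervocalic voicing): /f/ is a voiceless obstruent between vowels /u/ and /o/, so it voices to [v]. /vuigogufome/ → vuigoguvome.
Rule 3 (post-nasal voicing): no segment meets the environment; /vuigoguvome/ is unchanged.
Rule 4 (final vowel raising): /e/ is a mid vowel in word-final position, so it raises to [i]. /vuigoguvome/ → vuigoguvomi.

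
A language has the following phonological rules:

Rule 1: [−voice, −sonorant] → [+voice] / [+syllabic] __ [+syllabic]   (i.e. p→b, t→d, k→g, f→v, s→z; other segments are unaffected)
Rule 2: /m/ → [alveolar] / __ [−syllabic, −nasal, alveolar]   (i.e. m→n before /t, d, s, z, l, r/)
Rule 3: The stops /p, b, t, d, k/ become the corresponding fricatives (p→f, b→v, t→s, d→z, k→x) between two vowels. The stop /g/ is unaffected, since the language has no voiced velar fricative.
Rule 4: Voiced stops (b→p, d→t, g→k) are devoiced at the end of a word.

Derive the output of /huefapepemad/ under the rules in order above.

Rule 1 (intervocalic voicing): /f/ is a voiceless obstruent between vowels /e/ and /a/, so it voices to [v]. /p/ is a voiceless obstruent between vowels /a/ and /e/, so it voices to [b]. /p/ is a voiceless obstruent between vowels /e/ and /e/, so it voices to [b]. /huefapepemad/ → huevabebemad.
Rule 2 (nasal place assimilation): no segment meets the environment; /huevabebemad/ is unchanged.
Rule 3 (intervocalic spirantization): /b/ is a stop between vowels /a/ and /e/, so it spirantizes to the fricative [v]. /b/ is a stop between vowels /e/ and /e/, so it spirantizes to the fricative [v]. /huevabebemad/ → huevavevemad.
Rule 4 (final devoicing): /d/ is a voiced stop in word-final position, so it devoices to [t]. /huevavevemad/ → huevavevemat.

huevavevemat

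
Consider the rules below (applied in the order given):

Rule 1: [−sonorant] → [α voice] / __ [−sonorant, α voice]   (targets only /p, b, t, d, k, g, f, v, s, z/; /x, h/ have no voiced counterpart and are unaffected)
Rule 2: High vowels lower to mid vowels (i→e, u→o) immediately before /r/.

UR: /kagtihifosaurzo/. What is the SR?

kaktihifosaorzo

Rule 1 (regressive voicing assimilation): /g/ precedes the voiceless obstruent /t/, so it devoices to [k] by assimilation. /kagtihifosaurzo/ → kaktihifosaurzo.
Rule 2 (pre-rhotic lowering): /u/ is a high vowel immediately before /r/, so it lowers to [o]. /kaktihifosaurzo/ → kaktihifosaorzo.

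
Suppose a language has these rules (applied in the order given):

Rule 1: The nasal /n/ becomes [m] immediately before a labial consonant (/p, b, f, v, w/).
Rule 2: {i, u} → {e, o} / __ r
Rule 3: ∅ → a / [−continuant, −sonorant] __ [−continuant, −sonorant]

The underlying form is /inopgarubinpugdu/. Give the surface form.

Rule 1 (nasal place assimilation): /n/ precedes the labial consonant /p/, so it assimilates in place to [m]. /inopgarubinpugdu/ → inopgarubimpugdu.
Rule 2 (pre-rhotic lowering): no segment meets the environment; /inopgarubimpugdu/ is unchanged.
Rule 3 (stop-cluster a-epenthesis): /p/ and /g/ form a stop–stop cluster, so [a] is inserted between them. /g/ and /d/ form a stop–stop cluster, so [a] is inserted between them. /inopgarubimpugdu/ → inopagarubimpugadu.

inopagarubimpugadu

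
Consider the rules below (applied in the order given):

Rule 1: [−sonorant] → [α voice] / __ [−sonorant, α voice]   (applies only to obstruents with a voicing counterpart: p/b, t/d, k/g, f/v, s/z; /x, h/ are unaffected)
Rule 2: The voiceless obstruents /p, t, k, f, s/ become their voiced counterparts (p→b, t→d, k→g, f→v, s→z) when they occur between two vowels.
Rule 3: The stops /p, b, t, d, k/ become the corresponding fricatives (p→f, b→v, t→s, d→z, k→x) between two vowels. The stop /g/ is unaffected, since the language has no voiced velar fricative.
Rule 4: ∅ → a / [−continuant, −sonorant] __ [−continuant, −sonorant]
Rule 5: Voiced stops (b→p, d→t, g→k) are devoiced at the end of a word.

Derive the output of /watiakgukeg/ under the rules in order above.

Rule 1 (regressive voicing assimilation): /k/ precedes the voiced obstruent /g/, so it voices to [g] by assimilation. /watiakgukeg/ → watiaggukeg.
Rule 2 (intervocalic voicing): /t/ is a voiceless obstruent between vowels /a/ and /i/, so it voices to [d]. /k/ is a voiceless obstruent between vowels /u/ and /e/, so it voices to [g]. /watiaggukeg/ → wadiaggugeg.
Rule 3 (intervocalic spirantization): /d/ is a stop between vowels /a/ and /i/, so it spirantizes to the fricative [z]. /wadiaggugeg/ → waziaggugeg.
Rule 4 (stop-cluster a-epenthesis): /g/ and /g/ form a stop–stop cluster, so [a] is inserted between them. /waziaggugeg/ → waziagagugeg.
Rule 5 (final devoicing): /g/ is a voiced stop in word-final position, so it devoices to [k]. /waziagagugeg/ → waziagagugek.

waziagagugek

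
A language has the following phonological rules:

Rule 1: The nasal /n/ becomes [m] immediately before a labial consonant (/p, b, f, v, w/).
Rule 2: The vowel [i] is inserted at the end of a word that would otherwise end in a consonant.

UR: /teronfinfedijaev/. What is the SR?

teromfimfedijaevi

Rule 1 (nasal place assimilation): /n/ precedes the labial consonant /f/, so it assimilates in place to [m]. /n/ precedes the labial consonant /f/, so it assimilates in place to [m]. /teronfinfedijaev/ → teromfimfedijaev.
Rule 2 (final i-epenthesis): the form ends in the consonant /v/, so [i] is inserted word-finally. /teromfimfedijaev/ → teromfimfedijaevi.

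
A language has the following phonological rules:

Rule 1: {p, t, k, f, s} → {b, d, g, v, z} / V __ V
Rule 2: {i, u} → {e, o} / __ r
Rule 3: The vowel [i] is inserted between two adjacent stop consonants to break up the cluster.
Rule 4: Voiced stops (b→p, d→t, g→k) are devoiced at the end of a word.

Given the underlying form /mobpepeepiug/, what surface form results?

mobipebeebiuk

Rule 1 (intervocalic voicing): /p/ is a voiceless obstruent between vowels /e/ and /e/, so it voices to [b]. /p/ is a voiceless obstruent between vowels /e/ and /i/, so it voices to [b]. /mobpepeepiug/ → mobpebeebiug.
Rule 2 (pre-rhotic lowering): no segment meets the environment; /mobpebeebiug/ is unchanged.
Rule 3 (stop-cluster i-epenthesis): /b/ and /p/ form a stop–stop cluster, so [i] is inserted between them. /mobpebeebiug/ → mobipebeebiug.
Rule 4 (final devoicing): /g/ is a voiced stop in word-final position, so it devoices to [k]. /mobipebeebiug/ → mobipebeebiuk.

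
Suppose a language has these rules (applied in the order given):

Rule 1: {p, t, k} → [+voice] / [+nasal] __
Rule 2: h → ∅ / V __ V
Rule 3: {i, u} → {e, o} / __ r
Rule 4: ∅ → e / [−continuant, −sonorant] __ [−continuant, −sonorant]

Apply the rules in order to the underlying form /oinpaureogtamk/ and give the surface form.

Rule 1 (post-nasal voicing): /p/ is a voiceless stop immediately after the nasal /n/, so it voices to [b]. /k/ is a voiceless stop immediately after the nasal /m/, so it voices to [g]. /oinpaureogtamk/ → oinbaureogtamg.
Rule 2 (intervocalic h-deletion): no segment meets the environment; /oinbaureogtamg/ is unchanged.
Rule 3 (pre-rhotic lowering): /u/ is a high vowel immediately before /r/, so it lowers to [o]. /oinbaureogtamg/ → oinbaoreogtamg.
Rule 4 (stop-cluster e-epenthesis): /g/ and /t/ form a stop–stop cluster, so [e] is inserted between them. /oinbaoreogtamg/ → oinbaoreogetamg.

oinbaoreogetamg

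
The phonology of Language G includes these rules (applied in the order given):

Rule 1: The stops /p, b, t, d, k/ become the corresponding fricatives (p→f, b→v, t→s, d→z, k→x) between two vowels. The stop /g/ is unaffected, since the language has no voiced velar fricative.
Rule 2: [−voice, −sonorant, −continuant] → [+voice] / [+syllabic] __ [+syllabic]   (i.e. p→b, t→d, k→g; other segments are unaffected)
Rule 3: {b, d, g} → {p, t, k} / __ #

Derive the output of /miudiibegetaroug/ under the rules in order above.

Rule 1 (intervocalic spirantization): /d/ is a stop between vowels /u/ and /i/, so it spirantizes to the fricative [z]. /b/ is a stop between vowels /i/ and /e/, so it spirantizes to the fricative [v]. /t/ is a stop between vowels /e/ and /a/, so it spirantizes to the fricative [s]. /miudiibegetaroug/ → miuziivegesaroug.
Rule 2 (intervocalic voicing): no segment meets the environment; /miuziivegesaroug/ is unchanged.
Rule 3 (final devoicing): /g/ is a voiced stop in word-final position, so it devoices to [k]. /miuziivegesaroug/ → miuziivegesarouk.

miuziivegesarouk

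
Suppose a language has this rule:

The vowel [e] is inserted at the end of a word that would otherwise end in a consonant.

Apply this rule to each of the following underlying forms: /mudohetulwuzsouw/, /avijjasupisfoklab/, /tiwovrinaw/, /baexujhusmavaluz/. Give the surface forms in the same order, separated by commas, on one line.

/mudohetulwuzsouw/: the form ends in the consonant /w/, so [e] is inserted word-finally. → [mudohetulwuzsouwe].
/avijjasupisfoklab/: the form ends in the consonant /b/, so [e] is inserted word-finally. → [avijjasupisfoklabe].
/tiwovrinaw/: the form ends in the consonant /w/, so [e] is inserted word-finally. → [tiwovrinawe].
/baexujhusmavaluz/: the form ends in the consonant /z/, so [e] is inserted word-finally. → [baexujhusmavaluze].

mudohetulwuzsouwe, avijjasupisfoklabe, tiwovrinawe, baexujhusmavaluze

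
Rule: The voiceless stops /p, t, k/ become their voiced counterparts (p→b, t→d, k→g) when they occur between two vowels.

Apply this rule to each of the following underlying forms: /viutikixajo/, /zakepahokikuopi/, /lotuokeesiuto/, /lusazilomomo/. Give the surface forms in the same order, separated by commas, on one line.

/viutikixajo/: /t/ is a voiceless stop between vowels /u/ and /i/, so it voices to [d]. /k/ is a voiceless stop between vowels /i/ and /i/, so it voices to [g]. → [viudigixajo].
/zakepahokikuopi/: /k/ is a voiceless stop between vowels /a/ and /e/, so it voices to [g]. /p/ is a voiceless stop between vowels /e/ and /a/, so it voices to [b]. /k/ is a voiceless stop between vowels /o/ and /i/, so it voices to [g]. /k/ is a voiceless stop between vowels /i/ and /u/, so it voices to [g]. /p/ is a voiceless stop between vowels /o/ and /i/, so it voices to [b]. → [zagebahogiguobi].
/lotuokeesiuto/: /t/ is a voiceless stop between vowels /o/ and /u/, so it voices to [d]. /k/ is a voiceless stop between vowels /o/ and /e/, so it voices to [g]. /t/ is a voiceless stop between vowels /u/ and /o/, so it voices to [d]. → [loduogeesiudo].
/lusazilomomo/: the rule's environment is not met; surfaces unchanged as [lusazilomomo].

viudigixajo, zagebahogiguobi, loduogeesiudo, lusazilomomo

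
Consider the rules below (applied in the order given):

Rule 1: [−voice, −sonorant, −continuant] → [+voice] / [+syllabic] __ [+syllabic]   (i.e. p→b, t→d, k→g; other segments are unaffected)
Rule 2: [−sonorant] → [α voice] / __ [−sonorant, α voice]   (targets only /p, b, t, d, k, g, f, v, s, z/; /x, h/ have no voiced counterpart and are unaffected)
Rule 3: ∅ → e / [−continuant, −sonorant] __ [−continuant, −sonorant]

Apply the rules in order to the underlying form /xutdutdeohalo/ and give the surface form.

Rule 1 (intervocalic voicing): no segment meets the environment; /xutdutdeohalo/ is unchanged.
Rule 2 (regressive voicing assimilation): /t/ precedes the voiced obstruent /d/, so it voices to [d] by assimilation. /t/ precedes the voiced obstruent /d/, so it voices to [d] by assimilation. /xutdutdeohalo/ → xudduddeohalo.
Rule 3 (stop-cluster e-epenthesis): /d/ and /d/ form a stop–stop cluster, so [e] is inserted between them. /d/ and /d/ form a stop–stop cluster, so [e] is inserted between them. /xudduddeohalo/ → xudedudedeohalo.

xudedudedeohalo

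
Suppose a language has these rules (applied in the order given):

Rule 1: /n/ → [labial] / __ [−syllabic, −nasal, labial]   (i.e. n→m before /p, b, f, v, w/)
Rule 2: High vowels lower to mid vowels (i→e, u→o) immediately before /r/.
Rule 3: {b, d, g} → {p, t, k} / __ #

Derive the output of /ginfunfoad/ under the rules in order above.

Rule 1 (nasal place assimilation): /n/ precedes the labial consonant /f/, so it assimilates in place to [m]. /n/ precedes the labial consonant /f/, so it assimilates in place to [m]. /ginfunfoad/ → gimfumfoad.
Rule 2 (pre-rhotic lowering): no segment meets the environment; /gimfumfoad/ is unchanged.
Rule 3 (final devoicing): /d/ is a voiced stop in word-final position, so it devoices to [t]. /gimfumfoad/ → gimfumfoat.

gimfumfoat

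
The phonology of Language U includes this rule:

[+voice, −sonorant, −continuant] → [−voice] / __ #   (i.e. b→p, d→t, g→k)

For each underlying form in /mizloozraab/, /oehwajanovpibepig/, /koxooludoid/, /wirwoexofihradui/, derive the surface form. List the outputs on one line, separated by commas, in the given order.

/mizloozraab/: /b/ is a voiced stop in word-final position, so it devoices to [p]. → [mizloozraap].
/oehwajanovpibepig/: /g/ is a voiced stop in word-final position, so it devoices to [k]. → [oehwajanovpibepik].
/koxooludoid/: /d/ is a voiced stop in word-final position, so it devoices to [t]. → [koxooludoit].
/wirwoexofihradui/: the rule's environment is not met; surfaces unchanged as [wirwoexofihradui].

mizloozraap, oehwajanovpibepik, koxooludoit, wirwoexofihradui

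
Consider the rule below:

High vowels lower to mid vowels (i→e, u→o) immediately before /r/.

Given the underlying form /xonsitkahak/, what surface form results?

xonsitkahak

No segment of /xonsitkahak/ meets the structural description of the rule, so the form surfaces unchanged.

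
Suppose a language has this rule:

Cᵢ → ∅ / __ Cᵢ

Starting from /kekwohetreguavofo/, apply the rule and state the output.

No segment of /kekwohetreguavofo/ meets the structural description of the rule, so the form surfaces unchanged.

kekwohetreguavofo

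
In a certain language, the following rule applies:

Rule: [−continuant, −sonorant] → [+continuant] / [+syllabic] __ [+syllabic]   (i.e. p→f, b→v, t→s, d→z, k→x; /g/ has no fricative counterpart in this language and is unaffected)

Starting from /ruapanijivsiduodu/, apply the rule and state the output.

/p/ is a stop between vowels /a/ and /a/, so it spirantizes to the fricative [f].
/d/ is a stop between vowels /i/ and /u/, so it spirantizes to the fricative [z].
/d/ is a stop between vowels /o/ and /u/, so it spirantizes to the fricative [z].
Surface form: [ruafanijivsizuozu].

ruafanijivsizuozu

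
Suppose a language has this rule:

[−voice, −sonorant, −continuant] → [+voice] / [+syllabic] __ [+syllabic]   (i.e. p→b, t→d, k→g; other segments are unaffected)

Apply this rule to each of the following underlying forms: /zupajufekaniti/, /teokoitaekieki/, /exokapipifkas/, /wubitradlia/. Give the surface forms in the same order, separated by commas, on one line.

zubajufeganidi, teogoidaegiegi, exogabibifkas, wubitradlia

/zupajufekaniti/: /p/ is a voiceless stop between vowels /u/ and /a/, so it voices to [b]. /k/ is a voiceless stop between vowels /e/ and /a/, so it voices to [g]. /t/ is a voiceless stop between vowels /i/ and /i/, so it voices to [d]. → [zubajufeganidi].
/teokoitaekieki/: /k/ is a voiceless stop between vowels /o/ and /o/, so it voices to [g]. /t/ is a voiceless stop between vowels /i/ and /a/, so it voices to [d]. /k/ is a voiceless stop between vowels /e/ and /i/, so it voices to [g]. /k/ is a voiceless stop between vowels /e/ and /i/, so it voices to [g]. → [teogoidaegiegi].
/exokapipifkas/: /k/ is a voiceless stop between vowels /o/ and /a/, so it voices to [g]. /p/ is a voiceless stop between vowels /a/ and /i/, so it voices to [b]. /p/ is a voiceless stop between vowels /i/ and /i/, so it voices to [b]. → [exogabibifkas].
/wubitradlia/: the rule's environment is not met; surfaces unchanged as [wubitradlia].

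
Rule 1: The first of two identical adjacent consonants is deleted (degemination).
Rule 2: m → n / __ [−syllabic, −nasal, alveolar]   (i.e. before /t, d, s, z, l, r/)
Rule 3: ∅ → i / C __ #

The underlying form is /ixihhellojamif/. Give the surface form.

ixihelojamifi

Rule 1 (degemination): /hh/ is a geminate; the first /h/ deletes. /ll/ is a geminate; the first /l/ deletes. /ixihhellojamif/ → ixihelojamif.
Rule 2 (nasal place assimilation): no segment meets the environment; /ixihelojamif/ is unchanged.
Rule 3 (final i-epenthesis): the form ends in the consonant /f/, so [i] is inserted word-finally. /ixihelojamif/ → ixihelojamifi.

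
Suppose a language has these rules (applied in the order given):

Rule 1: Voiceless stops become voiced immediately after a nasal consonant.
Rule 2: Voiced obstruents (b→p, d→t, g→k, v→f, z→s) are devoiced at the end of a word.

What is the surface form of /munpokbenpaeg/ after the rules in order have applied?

munbokbenbaek

Rule 1 (post-nasal voicing): /p/ is a voiceless stop immediately after the nasal /n/, so it voices to [b]. /p/ is a voiceless stop immediately after the nasal /n/, so it voices to [b]. /munpokbenpaeg/ → munbokbenbaeg.
Rule 2 (final devoicing): /g/ is a voiced obstruent in word-final position, so it devoices to [k]. /munbokbenbaeg/ → munbokbenbaek.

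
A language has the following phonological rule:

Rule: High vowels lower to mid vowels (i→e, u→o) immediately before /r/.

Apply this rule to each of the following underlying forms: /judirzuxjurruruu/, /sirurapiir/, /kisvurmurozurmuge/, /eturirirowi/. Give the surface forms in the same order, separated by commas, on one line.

/judirzuxjurruruu/: /i/ is a high vowel immediately before /r/, so it lowers to [e]. /u/ is a high vowel immediately before /r/, so it lowers to [o]. /u/ is a high vowel immediately before /r/, so it lowers to [o]. → [juderzuxjorroruu].
/sirurapiir/: /i/ is a high vowel immediately before /r/, so it lowers to [e]. /u/ is a high vowel immediately before /r/, so it lowers to [o]. /i/ is a high vowel immediately before /r/, so it lowers to [e]. → [serorapier].
/kisvurmurozurmuge/: /u/ is a high vowel immediately before /r/, so it lowers to [o]. /u/ is a high vowel immediately before /r/, so it lowers to [o]. /u/ is a high vowel immediately before /r/, so it lowers to [o]. → [kisvormorozormuge].
/eturirirowi/: /u/ is a high vowel immediately before /r/, so it lowers to [o]. /i/ is a high vowel immediately before /r/, so it lowers to [e]. /i/ is a high vowel immediately before /r/, so it lowers to [e]. → [etorererowi].

juderzuxjorroruu, serorapier, kisvormorozormuge, etorererowi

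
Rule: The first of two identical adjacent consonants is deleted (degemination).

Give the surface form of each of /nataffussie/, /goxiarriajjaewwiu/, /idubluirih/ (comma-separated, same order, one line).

/nataffussie/: /ff/ is a geminate; the first /f/ deletes. /ss/ is a geminate; the first /s/ deletes. → [natafusie].
/goxiarriajjaewwiu/: /rr/ is a geminate; the first /r/ deletes. /jj/ is a geminate; the first /j/ deletes. /ww/ is a geminate; the first /w/ deletes. → [goxiariajaewiu].
/idubluirih/: the rule's environment is not met; surfaces unchanged as [idubluirih].

natafusie, goxiariajaewiu, idubluirih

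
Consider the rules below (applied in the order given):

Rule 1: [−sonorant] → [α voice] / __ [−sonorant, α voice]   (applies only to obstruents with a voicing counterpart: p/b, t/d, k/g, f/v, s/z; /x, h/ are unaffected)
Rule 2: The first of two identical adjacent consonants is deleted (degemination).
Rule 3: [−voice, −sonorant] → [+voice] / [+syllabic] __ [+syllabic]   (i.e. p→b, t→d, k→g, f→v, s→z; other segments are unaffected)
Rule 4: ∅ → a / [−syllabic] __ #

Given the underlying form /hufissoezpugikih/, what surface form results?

huvizoespugigiha

Rule 1 (regressive voicing assimilation): /z/ precedes the voiceless obstruent /p/, so it devoices to [s] by assimilation. /hufissoezpugikih/ → hufissoespugikih.
Rule 2 (degemination): /ss/ is a geminate; the first /s/ deletes. /hufissoespugikih/ → hufisoespugikih.
Rule 3 (intervocalic voicing): /f/ is a voiceless obstruent between vowels /u/ and /i/, so it voices to [v]. /s/ is a voiceless obstruent between vowels /i/ and /o/, so it voices to [z]. /k/ is a voiceless obstruent between vowels /i/ and /i/, so it voices to [g]. /hufisoespugikih/ → huvizoespugigih.
Rule 4 (final a-epenthesis): the form ends in the consonant /h/, so [a] is inserted word-finally. /huvizoespugigih/ → huvizoespugigiha.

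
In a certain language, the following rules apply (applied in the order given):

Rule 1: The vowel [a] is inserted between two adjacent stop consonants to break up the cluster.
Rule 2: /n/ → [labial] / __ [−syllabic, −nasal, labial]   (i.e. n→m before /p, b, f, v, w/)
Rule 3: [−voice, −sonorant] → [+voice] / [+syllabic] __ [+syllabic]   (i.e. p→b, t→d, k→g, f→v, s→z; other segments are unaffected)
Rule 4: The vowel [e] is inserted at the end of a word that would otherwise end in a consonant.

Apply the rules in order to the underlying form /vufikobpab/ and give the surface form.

vuvigobababe

Rule 1 (stop-cluster a-epenthesis): /b/ and /p/ form a stop–stop cluster, so [a] is inserted between them. /vufikobpab/ → vufikobapab.
Rule 2 (nasal place assimilation): no segment meets the environment; /vufikobapab/ is unchanged.
Rule 3 (intervocalic voicing): /f/ is a voiceless obstruent between vowels /u/ and /i/, so it voices to [v]. /k/ is a voiceless obstruent between vowels /i/ and /o/, so it voices to [g]. /p/ is a voiceless obstruent between vowels /a/ and /a/, so it voices to [b]. /vufikobapab/ → vuvigobabab.
Rule 4 (final e-epenthesis): the form ends in the consonant /b/, so [e] is inserted word-finally. /vuvigobabab/ → vuvigobababe.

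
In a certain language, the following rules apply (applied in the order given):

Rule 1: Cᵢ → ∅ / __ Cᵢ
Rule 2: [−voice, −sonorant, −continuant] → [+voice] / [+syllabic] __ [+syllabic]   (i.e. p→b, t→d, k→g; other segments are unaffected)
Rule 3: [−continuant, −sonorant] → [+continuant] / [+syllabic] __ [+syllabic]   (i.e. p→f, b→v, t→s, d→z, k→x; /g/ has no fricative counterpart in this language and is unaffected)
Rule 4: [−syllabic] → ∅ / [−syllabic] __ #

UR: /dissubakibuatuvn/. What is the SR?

disuvagivuazuv

Rule 1 (degemination): /ss/ is a geminate; the first /s/ deletes. /dissubakibuatuvn/ → disubakibuatuvn.
Rule 2 (intervocalic voicing): /k/ is a voiceless stop between vowels /a/ and /i/, so it voices to [g]. /t/ is a voiceless stop between vowels /a/ and /u/, so it voices to [d]. /disubakibuatuvn/ → disubagibuaduvn.
Rule 3 (intervocalic spirantization): /b/ is a stop between vowels /u/ and /a/, so it spirantizes to the fricative [v]. /b/ is a stop between vowels /i/ and /u/, so it spirantizes to the fricative [v]. /d/ is a stop between vowels /a/ and /u/, so it spirantizes to the fricative [z]. /disubagibuaduvn/ → disuvagivuazuvn.
Rule 4 (final cluster simplification): /n/ is the second consonant of a word-final cluster /vn/, so it deletes. /disuvagivuazuvn/ → disuvagivuazuv.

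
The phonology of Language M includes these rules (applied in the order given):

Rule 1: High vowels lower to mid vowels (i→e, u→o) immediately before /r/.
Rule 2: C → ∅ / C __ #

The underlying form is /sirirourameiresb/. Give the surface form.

Rule 1 (pre-rhotic lowering): /i/ is a high vowel immediately before /r/, so it lowers to [e]. /i/ is a high vowel immediately before /r/, so it lowers to [e]. /u/ is a high vowel immediately before /r/, so it lowers to [o]. /i/ is a high vowel immediately before /r/, so it lowers to [e]. /sirirourameiresb/ → sereroorameeresb.
Rule 2 (final cluster simplification): /b/ is the second consonant of a word-final cluster /sb/, so it deletes. /sereroorameeresb/ → sereroorameeres.

sereroorameeres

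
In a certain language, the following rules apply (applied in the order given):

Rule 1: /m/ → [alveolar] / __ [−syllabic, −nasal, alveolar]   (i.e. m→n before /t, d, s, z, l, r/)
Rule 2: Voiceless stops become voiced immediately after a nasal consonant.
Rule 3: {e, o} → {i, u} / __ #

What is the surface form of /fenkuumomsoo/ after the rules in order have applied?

fenguumonsou

Rule 1 (nasal place assimilation): /m/ precedes the alveolar consonant /s/, so it assimilates in place to [n]. /fenkuumomsoo/ → fenkuumonsoo.
Rule 2 (post-nasal voicing): /k/ is a voiceless stop immediately after the nasal /n/, so it voices to [g]. /fenkuumonsoo/ → fenguumonsoo.
Rule 3 (final vowel raising): /o/ is a mid vowel in word-final position, so it raises to [u]. /fenguumonsoo/ → fenguumonsou.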